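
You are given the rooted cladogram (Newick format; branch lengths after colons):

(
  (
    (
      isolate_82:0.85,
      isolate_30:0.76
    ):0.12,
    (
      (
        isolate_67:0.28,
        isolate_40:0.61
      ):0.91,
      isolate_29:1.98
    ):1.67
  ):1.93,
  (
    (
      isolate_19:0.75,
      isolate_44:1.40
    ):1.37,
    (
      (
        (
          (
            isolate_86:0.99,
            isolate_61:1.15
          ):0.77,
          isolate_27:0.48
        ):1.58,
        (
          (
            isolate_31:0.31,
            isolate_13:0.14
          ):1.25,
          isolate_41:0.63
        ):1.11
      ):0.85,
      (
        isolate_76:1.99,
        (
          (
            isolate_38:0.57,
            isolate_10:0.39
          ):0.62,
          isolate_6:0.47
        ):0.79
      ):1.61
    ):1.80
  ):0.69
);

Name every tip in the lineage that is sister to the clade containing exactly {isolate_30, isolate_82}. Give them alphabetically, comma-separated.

isolate_29, isolate_40, isolate_67

The clade containing exactly {isolate_30, isolate_82} attaches to the tree at the node subtending ((isolate_82,isolate_30),((isolate_67,isolate_40),isolate_29)).
The other lineage descending from that same node — the sister group — is ((isolate_67,isolate_40),isolate_29); its 3 tips in alphabetical order are the answer.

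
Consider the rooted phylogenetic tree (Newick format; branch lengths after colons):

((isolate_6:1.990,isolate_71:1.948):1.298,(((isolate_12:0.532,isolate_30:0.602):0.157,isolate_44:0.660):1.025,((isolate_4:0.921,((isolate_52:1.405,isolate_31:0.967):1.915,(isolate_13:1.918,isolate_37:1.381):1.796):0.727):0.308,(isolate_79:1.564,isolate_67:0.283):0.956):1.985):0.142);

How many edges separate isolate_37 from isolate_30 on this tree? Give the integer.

The MRCA of isolate_37 and isolate_30 is the node subtending (((isolate_12,isolate_30),isolate_44),((isolate_4,((isolate_52,isolate_31),(isolate_13,isolate_37))),(isolate_79,isolate_67))).
From isolate_37 up to that node: 5 branches. From isolate_30 up to the same node: 3 branches. Total: 5 + 3 = 8.

8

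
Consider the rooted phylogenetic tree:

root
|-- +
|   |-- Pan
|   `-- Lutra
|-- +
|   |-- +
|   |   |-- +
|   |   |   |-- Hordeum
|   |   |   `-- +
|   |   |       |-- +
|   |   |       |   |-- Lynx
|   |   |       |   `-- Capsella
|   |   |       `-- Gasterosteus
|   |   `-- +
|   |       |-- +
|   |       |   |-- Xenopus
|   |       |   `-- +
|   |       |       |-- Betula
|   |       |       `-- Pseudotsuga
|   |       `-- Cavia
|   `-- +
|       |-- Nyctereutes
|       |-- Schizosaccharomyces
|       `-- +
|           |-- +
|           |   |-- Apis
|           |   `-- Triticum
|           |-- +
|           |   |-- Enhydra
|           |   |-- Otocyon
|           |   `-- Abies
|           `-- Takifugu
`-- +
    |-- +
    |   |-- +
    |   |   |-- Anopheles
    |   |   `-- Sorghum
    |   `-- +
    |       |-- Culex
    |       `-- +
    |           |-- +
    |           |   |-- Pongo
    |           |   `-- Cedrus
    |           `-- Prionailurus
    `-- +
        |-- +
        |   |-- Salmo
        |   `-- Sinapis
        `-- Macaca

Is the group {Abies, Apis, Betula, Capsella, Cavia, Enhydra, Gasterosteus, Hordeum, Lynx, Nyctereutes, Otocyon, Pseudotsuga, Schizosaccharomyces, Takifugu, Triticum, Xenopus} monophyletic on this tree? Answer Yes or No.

The most recent common ancestor of these taxa subtends (((Hordeum,((Lynx,Capsella),Gasterosteus)),((Xenopus,(Betula,Pseudotsuga)),Cavia)),(Nyctereutes,Schizosaccharomyces,((Apis,Triticum),(Enhydra,Otocyon,Abies),Takifugu))).
That clade has exactly 16 tips — every listed taxon and nothing else — so the group is monophyletic.

Yes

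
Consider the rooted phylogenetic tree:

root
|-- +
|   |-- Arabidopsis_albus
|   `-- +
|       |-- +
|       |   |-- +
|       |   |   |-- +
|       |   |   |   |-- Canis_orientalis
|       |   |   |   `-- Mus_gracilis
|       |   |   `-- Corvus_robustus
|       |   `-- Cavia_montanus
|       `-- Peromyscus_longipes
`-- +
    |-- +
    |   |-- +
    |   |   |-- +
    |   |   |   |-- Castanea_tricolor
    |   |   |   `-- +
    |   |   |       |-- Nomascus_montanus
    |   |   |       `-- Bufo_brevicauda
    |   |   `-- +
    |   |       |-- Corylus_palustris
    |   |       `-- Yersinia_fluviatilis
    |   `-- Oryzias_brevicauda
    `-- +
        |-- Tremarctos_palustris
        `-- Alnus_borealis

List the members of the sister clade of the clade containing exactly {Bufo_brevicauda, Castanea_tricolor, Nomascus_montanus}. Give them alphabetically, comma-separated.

Corylus_palustris, Yersinia_fluviatilis

The clade containing exactly {Bufo_brevicauda, Castanea_tricolor, Nomascus_montanus} attaches to the tree at the node subtending ((Castanea_tricolor,(Nomascus_montanus,Bufo_brevicauda)),(Corylus_palustris,Yersinia_fluviatilis)).
The other lineage descending from that same node — the sister group — is (Corylus_palustris,Yersinia_fluviatilis); its 2 tips in alphabetical order are the answer.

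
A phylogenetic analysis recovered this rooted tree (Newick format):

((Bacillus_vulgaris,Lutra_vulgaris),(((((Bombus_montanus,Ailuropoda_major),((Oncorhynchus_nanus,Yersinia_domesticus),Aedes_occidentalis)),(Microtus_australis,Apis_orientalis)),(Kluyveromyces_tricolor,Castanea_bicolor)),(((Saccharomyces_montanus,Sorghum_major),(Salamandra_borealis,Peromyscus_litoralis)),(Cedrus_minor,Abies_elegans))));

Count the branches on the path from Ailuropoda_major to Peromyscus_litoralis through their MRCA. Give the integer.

9

The MRCA of Ailuropoda_major and Peromyscus_litoralis is the node subtending (((((Bombus_montanus,Ailuropoda_major),((Oncorhynchus_nanus,Yersinia_domesticus),Aedes_occidentalis)),(Microtus_australis,Apis_orientalis)),(Kluyveromyces_tricolor,Castanea_bicolor)),(((Saccharomyces_montanus,Sorghum_major),(Salamandra_borealis,Peromyscus_litoralis)),(Cedrus_minor,Abies_elegans))).
From Ailuropoda_major up to that node: 5 branches. From Peromyscus_litoralis up to the same node: 4 branches. Total: 5 + 4 = 9.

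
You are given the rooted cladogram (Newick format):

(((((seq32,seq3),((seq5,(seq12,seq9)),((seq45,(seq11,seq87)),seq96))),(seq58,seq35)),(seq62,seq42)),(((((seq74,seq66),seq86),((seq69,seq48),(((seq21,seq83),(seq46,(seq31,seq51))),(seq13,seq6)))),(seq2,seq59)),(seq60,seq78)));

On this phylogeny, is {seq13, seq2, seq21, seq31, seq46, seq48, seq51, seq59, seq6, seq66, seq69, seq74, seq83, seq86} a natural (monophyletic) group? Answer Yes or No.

Yes

The most recent common ancestor of these taxa subtends ((((seq74,seq66),seq86),((seq69,seq48),(((seq21,seq83),(seq46,(seq31,seq51))),(seq13,seq6)))),(seq2,seq59)).
That clade has exactly 14 tips — every listed taxon and nothing else — so the group is monophyletic.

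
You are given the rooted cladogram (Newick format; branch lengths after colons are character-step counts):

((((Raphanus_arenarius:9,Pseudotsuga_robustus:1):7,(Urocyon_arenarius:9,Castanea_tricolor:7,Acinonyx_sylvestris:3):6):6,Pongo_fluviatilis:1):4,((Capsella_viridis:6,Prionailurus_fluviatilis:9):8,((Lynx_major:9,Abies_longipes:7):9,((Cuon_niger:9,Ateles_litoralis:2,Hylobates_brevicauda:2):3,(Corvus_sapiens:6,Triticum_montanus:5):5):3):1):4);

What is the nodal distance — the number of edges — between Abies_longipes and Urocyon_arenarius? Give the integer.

The MRCA of Abies_longipes and Urocyon_arenarius is the root of the tree.
From Abies_longipes up to that node: 4 branches. From Urocyon_arenarius up to the same node: 4 branches. Total: 4 + 4 = 8.

8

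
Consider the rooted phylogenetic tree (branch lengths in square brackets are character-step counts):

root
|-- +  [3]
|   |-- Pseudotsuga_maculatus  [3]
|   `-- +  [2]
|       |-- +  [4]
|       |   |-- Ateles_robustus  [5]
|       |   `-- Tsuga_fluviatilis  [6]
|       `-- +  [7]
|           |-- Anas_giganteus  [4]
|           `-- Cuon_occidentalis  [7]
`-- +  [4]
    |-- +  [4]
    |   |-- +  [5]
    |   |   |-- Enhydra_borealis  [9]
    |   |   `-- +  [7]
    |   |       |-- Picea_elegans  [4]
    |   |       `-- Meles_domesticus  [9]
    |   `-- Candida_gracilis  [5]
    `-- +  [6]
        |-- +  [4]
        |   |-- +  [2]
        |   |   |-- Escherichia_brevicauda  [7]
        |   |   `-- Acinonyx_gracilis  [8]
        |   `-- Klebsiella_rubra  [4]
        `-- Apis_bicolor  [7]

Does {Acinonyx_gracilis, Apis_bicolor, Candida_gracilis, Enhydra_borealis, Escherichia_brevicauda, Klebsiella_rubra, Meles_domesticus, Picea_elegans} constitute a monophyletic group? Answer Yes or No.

Yes

The most recent common ancestor of these taxa subtends (((Enhydra_borealis,(Picea_elegans,Meles_domesticus)),Candida_gracilis),(((Escherichia_brevicauda,Acinonyx_gracilis),Klebsiella_rubra),Apis_bicolor)).
That clade has exactly 8 tips — every listed taxon and nothing else — so the group is monophyletic.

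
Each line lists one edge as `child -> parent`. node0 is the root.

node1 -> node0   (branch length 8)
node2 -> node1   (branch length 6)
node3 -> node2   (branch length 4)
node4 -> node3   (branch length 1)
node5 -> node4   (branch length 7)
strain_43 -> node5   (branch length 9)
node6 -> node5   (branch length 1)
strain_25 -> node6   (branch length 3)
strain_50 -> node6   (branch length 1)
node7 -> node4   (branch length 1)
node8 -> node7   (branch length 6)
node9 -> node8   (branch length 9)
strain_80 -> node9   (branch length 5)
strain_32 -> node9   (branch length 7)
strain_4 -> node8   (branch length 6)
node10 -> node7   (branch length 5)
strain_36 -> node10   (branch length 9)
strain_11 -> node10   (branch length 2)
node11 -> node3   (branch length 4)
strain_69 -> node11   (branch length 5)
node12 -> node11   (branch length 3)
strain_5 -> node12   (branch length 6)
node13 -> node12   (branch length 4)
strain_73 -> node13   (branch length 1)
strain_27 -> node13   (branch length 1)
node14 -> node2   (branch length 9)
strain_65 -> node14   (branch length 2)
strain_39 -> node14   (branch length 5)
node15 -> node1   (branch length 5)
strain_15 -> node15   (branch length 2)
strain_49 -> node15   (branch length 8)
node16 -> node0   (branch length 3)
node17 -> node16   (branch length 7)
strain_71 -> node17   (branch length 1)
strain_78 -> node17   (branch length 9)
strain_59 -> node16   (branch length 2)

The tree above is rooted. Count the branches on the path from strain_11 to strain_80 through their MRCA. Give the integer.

5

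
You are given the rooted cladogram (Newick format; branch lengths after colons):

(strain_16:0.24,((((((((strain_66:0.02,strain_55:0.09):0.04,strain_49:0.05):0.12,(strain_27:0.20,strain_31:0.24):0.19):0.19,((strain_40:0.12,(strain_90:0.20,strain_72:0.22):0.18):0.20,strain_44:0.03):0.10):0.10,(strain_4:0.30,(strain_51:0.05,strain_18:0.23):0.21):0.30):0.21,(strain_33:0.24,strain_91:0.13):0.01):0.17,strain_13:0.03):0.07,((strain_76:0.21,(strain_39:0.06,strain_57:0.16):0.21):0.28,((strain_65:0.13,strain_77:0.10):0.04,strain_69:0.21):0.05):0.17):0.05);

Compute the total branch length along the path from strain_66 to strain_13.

0.88

The path runs strain_66 → … → MRCA → … → strain_13; the MRCA is the node subtending (((((((strain_66,strain_55),strain_49),(strain_27,strain_31)),((strain_40,(strain_90,strain_72)),strain_44)),(strain_4,(strain_51,strain_18))),(strain_33,strain_91)),strain_13).
Branch lengths along that path: 0.02 + 0.04 + 0.12 + 0.19 + 0.10 + 0.21 + 0.17 + 0.03 = 0.88.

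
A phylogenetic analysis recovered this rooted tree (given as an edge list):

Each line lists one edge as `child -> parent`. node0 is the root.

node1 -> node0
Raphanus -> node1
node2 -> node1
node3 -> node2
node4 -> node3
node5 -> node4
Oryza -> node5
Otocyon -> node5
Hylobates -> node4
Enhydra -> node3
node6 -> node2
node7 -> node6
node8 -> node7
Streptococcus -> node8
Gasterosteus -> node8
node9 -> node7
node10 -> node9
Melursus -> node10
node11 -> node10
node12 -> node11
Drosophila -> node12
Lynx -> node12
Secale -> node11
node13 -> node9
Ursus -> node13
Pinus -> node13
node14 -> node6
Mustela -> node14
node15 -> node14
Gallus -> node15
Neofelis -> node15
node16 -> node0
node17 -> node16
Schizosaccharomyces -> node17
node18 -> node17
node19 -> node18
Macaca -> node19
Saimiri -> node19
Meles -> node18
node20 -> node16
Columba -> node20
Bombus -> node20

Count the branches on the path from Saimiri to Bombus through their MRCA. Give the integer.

The MRCA of Saimiri and Bombus is the node subtending ((Schizosaccharomyces,((Macaca,Saimiri),Meles)),(Columba,Bombus)).
From Saimiri up to that node: 4 branches. From Bombus up to the same node: 2 branches. Total: 4 + 2 = 6.

6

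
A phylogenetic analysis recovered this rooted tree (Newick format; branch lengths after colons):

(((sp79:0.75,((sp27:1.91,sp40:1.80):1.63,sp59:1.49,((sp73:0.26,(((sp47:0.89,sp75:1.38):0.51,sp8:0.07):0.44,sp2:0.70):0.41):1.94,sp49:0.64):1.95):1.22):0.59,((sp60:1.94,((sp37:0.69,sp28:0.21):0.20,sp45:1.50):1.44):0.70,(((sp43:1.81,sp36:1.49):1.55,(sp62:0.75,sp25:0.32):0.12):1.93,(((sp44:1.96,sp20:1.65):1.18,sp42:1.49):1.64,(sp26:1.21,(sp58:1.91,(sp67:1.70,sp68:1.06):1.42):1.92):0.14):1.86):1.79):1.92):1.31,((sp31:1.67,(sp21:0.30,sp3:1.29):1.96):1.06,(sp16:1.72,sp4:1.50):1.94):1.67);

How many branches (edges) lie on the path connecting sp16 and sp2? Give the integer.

10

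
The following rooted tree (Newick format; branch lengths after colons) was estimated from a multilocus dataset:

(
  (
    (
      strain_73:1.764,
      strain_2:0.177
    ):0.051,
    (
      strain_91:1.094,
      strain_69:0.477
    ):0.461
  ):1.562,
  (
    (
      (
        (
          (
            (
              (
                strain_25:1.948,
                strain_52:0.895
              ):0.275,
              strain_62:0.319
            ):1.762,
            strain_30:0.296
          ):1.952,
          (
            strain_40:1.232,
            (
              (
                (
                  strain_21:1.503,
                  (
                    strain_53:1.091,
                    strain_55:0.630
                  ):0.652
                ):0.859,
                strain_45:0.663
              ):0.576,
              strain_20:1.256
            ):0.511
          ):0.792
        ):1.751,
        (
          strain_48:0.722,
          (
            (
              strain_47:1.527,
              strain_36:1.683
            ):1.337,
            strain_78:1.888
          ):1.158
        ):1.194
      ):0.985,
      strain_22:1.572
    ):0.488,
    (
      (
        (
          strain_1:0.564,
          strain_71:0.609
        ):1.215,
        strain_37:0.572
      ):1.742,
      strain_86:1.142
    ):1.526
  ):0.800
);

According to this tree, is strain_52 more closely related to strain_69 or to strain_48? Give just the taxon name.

The MRCA of strain_52 and strain_48 subtends (((((strain_25,strain_52),strain_62),strain_30),(strain_40,(((strain_21,(strain_53,strain_55)),strain_45),strain_20))),(strain_48,((strain_47,strain_36),strain_78))) (14 taxa).
The MRCA of strain_52 and strain_69 is the root, subtending the entire tree (23 taxa).
The first is nested inside the second, so strain_52 shares a more recent common ancestor with strain_48.

strain_48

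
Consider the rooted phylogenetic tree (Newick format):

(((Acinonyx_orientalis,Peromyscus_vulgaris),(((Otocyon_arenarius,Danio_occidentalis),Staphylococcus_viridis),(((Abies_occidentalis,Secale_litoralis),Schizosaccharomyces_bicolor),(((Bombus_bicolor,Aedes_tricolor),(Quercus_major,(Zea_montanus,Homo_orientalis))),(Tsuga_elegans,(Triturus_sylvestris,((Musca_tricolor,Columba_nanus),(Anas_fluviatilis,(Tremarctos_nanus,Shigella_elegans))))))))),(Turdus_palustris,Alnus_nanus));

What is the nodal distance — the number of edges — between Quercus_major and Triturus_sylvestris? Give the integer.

6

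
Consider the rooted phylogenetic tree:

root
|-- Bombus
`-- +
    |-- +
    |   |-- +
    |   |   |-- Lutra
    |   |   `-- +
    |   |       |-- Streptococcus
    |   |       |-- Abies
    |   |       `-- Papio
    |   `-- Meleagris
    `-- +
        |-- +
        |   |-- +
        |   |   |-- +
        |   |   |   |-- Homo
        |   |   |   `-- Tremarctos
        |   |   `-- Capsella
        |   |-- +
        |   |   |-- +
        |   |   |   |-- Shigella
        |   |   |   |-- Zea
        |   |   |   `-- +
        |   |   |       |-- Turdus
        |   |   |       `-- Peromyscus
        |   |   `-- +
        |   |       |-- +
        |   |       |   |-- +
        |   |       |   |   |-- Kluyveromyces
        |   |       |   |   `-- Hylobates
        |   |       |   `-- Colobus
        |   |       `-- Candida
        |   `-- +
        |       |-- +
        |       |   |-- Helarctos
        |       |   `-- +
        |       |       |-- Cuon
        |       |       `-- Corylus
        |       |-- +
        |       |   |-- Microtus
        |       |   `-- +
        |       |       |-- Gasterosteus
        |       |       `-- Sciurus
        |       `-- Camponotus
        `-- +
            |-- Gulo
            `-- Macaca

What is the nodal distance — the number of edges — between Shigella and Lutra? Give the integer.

8

The MRCA of Shigella and Lutra is the node subtending (((Lutra,(Streptococcus,Abies,Papio)),Meleagris),((((Homo,Tremarctos),Capsella),((Shigella,Zea,(Turdus,Peromyscus)),(((Kluyveromyces,Hylobates),Colobus),Candida)),((Helarctos,(Cuon,Corylus)),(Microtus,(Gasterosteus,Sciurus)),Camponotus)),(Gulo,Macaca))).
From Shigella up to that node: 5 branches. From Lutra up to the same node: 3 branches. Total: 5 + 3 = 8.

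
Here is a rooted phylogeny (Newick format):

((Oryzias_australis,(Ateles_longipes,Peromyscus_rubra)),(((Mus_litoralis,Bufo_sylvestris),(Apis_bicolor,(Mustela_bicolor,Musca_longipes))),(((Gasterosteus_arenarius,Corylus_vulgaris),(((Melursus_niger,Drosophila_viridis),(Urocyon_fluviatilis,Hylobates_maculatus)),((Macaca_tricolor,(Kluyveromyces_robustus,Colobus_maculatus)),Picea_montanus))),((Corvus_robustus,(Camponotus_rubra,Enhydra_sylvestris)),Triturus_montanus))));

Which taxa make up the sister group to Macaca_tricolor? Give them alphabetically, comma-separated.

Colobus_maculatus, Kluyveromyces_robustus

Macaca_tricolor attaches to the tree at the node subtending (Macaca_tricolor,(Kluyveromyces_robustus,Colobus_maculatus)).
The other lineage descending from that same node — the sister group — is (Kluyveromyces_robustus,Colobus_maculatus); its 2 tips in alphabetical order are the answer.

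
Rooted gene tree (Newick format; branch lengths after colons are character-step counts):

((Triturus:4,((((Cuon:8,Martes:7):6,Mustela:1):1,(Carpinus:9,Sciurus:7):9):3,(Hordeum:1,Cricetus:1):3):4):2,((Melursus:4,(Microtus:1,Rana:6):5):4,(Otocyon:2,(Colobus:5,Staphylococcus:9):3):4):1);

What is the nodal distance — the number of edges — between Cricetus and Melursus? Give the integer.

7

The MRCA of Cricetus and Melursus is the root of the tree.
From Cricetus up to that node: 4 branches. From Melursus up to the same node: 3 branches. Total: 4 + 3 = 7.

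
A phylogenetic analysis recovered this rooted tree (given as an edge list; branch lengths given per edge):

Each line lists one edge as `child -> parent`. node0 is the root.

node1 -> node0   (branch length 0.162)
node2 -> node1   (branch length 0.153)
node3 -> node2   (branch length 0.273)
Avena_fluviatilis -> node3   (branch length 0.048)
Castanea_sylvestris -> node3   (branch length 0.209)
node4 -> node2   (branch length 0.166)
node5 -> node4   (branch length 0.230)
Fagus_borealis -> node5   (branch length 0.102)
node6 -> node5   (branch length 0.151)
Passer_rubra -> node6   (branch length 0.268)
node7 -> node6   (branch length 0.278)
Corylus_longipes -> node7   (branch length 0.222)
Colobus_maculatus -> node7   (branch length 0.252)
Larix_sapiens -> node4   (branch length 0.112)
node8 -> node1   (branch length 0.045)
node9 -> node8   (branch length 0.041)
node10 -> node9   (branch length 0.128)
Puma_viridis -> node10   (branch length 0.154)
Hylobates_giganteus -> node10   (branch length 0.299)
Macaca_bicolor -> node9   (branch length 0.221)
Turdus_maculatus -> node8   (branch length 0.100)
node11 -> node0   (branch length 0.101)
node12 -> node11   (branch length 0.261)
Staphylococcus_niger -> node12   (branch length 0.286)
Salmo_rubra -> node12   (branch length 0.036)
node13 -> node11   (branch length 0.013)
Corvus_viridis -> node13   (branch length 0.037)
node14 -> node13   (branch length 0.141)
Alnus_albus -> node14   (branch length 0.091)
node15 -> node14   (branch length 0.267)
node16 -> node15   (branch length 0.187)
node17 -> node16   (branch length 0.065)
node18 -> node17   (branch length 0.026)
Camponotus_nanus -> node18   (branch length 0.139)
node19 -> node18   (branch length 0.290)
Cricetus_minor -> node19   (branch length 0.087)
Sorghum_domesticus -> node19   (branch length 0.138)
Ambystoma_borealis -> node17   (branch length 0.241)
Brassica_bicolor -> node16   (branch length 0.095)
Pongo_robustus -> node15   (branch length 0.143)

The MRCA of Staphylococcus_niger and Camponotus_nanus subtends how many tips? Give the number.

10

The MRCA of Staphylococcus_niger and Camponotus_nanus is the node subtending ((Staphylococcus_niger,Salmo_rubra),(Corvus_viridis,(Alnus_albus,((((Camponotus_nanus,(Cricetus_minor,Sorghum_domesticus)),Ambystoma_borealis),Brassica_bicolor),Pongo_robustus)))).
That clade contains 10 terminal taxa: Alnus_albus, Ambystoma_borealis, Brassica_bicolor, Camponotus_nanus, Corvus_viridis, Cricetus_minor, Pongo_robustus, Salmo_rubra, Sorghum_domesticus, Staphylococcus_niger.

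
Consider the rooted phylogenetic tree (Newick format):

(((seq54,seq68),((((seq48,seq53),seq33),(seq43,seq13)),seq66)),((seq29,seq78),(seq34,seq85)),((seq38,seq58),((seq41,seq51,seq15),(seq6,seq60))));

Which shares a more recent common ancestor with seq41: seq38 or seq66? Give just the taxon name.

seq38

The MRCA of seq41 and seq38 subtends ((seq38,seq58),((seq41,seq51,seq15),(seq6,seq60))) (7 taxa).
The MRCA of seq41 and seq66 is the root, subtending the entire tree (19 taxa).
The first is nested inside the second, so seq41 shares a more recent common ancestor with seq38.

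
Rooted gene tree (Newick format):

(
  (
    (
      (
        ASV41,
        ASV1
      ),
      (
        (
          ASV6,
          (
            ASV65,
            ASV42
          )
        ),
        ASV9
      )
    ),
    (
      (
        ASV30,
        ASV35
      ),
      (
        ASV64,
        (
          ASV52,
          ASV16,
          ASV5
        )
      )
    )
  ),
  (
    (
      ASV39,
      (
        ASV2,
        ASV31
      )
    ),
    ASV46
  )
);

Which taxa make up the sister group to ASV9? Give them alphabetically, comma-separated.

ASV42, ASV6, ASV65

ASV9 attaches to the tree at the node subtending ((ASV6,(ASV65,ASV42)),ASV9).
The other lineage descending from that same node — the sister group — is (ASV6,(ASV65,ASV42)); its 3 tips in alphabetical order are the answer.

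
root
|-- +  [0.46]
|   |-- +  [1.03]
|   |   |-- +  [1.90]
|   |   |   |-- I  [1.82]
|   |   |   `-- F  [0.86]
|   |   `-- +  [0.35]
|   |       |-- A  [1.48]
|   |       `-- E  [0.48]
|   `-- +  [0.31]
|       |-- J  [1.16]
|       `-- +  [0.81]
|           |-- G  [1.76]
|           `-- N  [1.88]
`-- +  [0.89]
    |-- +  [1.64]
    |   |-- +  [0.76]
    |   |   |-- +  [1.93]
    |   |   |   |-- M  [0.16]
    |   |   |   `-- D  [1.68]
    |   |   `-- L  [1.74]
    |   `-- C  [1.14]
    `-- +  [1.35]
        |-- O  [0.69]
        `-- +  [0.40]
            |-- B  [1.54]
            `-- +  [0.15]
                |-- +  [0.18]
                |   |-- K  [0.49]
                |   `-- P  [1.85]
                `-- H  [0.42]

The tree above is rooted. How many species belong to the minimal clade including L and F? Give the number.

16

The MRCA of L and F is the root, so the clade is the entire tree.
That clade contains 16 terminal taxa: A, B, C, D, E, F, G, H, I, J, K, L, M, N, O, P.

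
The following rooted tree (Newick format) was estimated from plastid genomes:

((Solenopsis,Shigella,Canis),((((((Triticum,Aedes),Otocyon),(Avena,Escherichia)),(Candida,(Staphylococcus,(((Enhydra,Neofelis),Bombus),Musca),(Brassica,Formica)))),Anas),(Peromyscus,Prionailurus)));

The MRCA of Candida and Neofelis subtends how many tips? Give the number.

8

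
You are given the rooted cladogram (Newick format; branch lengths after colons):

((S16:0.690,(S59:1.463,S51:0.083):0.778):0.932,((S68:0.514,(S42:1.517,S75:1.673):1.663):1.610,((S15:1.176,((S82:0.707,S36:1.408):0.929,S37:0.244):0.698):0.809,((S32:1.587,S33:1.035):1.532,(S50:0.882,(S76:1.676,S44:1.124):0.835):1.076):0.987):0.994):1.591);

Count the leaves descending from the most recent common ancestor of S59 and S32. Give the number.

The MRCA of S59 and S32 is the root, so the clade is the entire tree.
That clade contains 15 terminal taxa: S15, S16, S32, S33, S36, S37, S42, S44, S50, S51, S59, S68, S75, S76, S82.

15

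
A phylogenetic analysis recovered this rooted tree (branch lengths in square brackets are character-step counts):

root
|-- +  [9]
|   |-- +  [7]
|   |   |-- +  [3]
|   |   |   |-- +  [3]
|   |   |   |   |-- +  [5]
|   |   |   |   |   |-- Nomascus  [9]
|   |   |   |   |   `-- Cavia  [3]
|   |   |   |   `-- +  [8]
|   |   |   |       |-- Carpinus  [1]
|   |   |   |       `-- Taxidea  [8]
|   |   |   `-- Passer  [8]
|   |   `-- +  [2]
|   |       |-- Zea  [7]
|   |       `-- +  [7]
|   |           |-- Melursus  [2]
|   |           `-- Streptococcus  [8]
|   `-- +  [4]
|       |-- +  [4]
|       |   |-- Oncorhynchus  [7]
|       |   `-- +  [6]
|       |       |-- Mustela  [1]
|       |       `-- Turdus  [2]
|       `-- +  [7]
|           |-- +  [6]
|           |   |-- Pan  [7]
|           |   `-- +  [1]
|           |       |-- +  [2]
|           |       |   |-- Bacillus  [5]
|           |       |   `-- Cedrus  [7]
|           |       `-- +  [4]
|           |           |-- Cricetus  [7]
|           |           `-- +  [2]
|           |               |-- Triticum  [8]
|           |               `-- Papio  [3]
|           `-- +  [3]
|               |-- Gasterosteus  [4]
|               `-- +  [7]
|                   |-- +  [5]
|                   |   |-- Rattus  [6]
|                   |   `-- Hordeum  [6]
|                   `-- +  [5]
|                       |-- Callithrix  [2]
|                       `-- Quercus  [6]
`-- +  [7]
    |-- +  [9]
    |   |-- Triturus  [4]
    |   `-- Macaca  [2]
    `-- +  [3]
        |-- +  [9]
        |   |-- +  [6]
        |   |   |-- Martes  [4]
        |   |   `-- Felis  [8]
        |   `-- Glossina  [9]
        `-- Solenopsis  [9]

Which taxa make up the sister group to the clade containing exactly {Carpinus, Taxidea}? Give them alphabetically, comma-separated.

Cavia, Nomascus

The clade containing exactly {Carpinus, Taxidea} attaches to the tree at the node subtending ((Nomascus,Cavia),(Carpinus,Taxidea)).
The other lineage descending from that same node — the sister group — is (Nomascus,Cavia); its 2 tips in alphabetical order are the answer.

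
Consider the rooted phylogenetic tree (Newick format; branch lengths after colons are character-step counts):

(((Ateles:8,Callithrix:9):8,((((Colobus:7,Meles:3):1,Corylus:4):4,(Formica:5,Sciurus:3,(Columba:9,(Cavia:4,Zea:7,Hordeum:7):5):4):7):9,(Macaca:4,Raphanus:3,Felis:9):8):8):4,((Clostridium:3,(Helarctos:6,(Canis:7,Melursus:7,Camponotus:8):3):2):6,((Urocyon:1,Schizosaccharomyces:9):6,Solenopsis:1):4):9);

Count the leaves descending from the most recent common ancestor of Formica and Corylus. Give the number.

The MRCA of Formica and Corylus is the node subtending (((Colobus,Meles),Corylus),(Formica,Sciurus,(Columba,(Cavia,Zea,Hordeum)))).
That clade contains 9 terminal taxa: Cavia, Colobus, Columba, Corylus, Formica, Hordeum, Meles, Sciurus, Zea.

9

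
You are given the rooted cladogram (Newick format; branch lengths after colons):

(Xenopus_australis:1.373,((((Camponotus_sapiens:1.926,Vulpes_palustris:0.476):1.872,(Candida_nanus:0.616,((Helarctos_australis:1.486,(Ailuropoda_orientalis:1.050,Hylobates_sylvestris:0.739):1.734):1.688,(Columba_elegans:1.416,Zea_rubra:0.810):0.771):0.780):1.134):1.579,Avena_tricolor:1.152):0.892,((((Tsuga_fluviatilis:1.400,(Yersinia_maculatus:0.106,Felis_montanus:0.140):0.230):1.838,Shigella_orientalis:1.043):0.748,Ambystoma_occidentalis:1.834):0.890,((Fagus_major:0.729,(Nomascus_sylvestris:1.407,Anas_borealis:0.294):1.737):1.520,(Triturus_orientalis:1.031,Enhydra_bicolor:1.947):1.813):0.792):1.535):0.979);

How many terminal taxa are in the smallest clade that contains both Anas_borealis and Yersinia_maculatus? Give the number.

The MRCA of Anas_borealis and Yersinia_maculatus is the node subtending ((((Tsuga_fluviatilis,(Yersinia_maculatus,Felis_montanus)),Shigella_orientalis),Ambystoma_occidentalis),((Fagus_major,(Nomascus_sylvestris,Anas_borealis)),(Triturus_orientalis,Enhydra_bicolor))).
That clade contains 10 terminal taxa: Ambystoma_occidentalis, Anas_borealis, Enhydra_bicolor, Fagus_major, Felis_montanus, Nomascus_sylvestris, Shigella_orientalis, Triturus_orientalis, Tsuga_fluviatilis, Yersinia_maculatus.

10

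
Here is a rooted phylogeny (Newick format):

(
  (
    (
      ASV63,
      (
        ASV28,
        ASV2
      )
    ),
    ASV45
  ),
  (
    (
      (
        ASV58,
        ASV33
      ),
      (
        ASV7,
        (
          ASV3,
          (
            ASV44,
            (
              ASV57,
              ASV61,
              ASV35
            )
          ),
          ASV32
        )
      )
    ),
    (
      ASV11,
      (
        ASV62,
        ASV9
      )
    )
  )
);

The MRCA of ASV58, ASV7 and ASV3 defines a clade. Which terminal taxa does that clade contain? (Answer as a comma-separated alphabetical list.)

ASV3, ASV32, ASV33, ASV35, ASV44, ASV57, ASV58, ASV61, ASV7

Tracing ASV58: it sits inside (ASV58,ASV33).
Tracing ASV7: it sits inside (ASV7,(ASV3,(ASV44,(ASV57,ASV61,ASV35)),ASV32)).
Tracing ASV3: it sits inside (ASV3,(ASV44,(ASV57,ASV61,ASV35)),ASV32).
The smallest clade enclosing all 3 is ((ASV58,ASV33),(ASV7,(ASV3,(ASV44,(ASV57,ASV61,ASV35)),ASV32))); the answer is its 9 terminal taxa in alphabetical order.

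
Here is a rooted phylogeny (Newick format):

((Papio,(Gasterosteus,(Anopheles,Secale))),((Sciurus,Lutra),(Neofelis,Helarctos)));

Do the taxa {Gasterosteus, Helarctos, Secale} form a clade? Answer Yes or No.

The MRCA of the listed taxa is the root, so the smallest clade containing them is the whole tree.
That clade also contains Anopheles, Lutra, Neofelis, Papio, Sciurus, which are not in the proposed group, so the group is not monophyletic.

No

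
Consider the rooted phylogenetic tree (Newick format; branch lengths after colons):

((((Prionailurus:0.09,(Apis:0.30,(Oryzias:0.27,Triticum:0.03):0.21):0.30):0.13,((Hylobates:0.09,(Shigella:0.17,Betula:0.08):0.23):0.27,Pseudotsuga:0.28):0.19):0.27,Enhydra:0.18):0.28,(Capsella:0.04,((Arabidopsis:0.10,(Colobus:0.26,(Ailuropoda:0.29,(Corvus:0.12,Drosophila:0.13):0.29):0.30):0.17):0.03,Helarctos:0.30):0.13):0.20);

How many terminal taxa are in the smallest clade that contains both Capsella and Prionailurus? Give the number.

The MRCA of Capsella and Prionailurus is the root, so the clade is the entire tree.
That clade contains 16 terminal taxa: Ailuropoda, Apis, Arabidopsis, Betula, Capsella, Colobus, Corvus, Drosophila, Enhydra, Helarctos, Hylobates, Oryzias, Prionailurus, Pseudotsuga, Shigella, Triticum.

16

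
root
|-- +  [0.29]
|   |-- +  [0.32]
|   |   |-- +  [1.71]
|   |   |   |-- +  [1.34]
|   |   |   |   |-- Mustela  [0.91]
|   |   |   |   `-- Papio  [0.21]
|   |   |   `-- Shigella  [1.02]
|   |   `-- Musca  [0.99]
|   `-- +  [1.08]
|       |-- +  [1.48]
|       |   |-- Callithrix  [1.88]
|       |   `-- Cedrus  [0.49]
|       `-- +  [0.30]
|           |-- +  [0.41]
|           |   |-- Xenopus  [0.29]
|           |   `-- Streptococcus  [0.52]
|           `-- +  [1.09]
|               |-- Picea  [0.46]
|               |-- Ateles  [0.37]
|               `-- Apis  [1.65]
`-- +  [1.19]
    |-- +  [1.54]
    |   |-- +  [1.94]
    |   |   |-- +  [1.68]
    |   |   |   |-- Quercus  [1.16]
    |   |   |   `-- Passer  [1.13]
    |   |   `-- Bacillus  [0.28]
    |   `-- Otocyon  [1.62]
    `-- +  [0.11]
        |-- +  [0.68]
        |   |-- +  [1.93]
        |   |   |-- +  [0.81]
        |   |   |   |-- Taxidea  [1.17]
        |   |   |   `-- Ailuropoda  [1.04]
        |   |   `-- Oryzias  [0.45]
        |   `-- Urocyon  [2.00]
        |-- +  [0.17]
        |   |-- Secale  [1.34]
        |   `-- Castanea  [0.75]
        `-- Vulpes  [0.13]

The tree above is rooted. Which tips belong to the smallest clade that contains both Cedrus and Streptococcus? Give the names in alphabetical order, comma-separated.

Apis, Ateles, Callithrix, Cedrus, Picea, Streptococcus, Xenopus

Tracing Cedrus: it sits inside (Callithrix,Cedrus).
Tracing Streptococcus: it sits inside (Xenopus,Streptococcus).
The smallest clade enclosing both is ((Callithrix,Cedrus),((Xenopus,Streptococcus),(Picea,Ateles,Apis))); the answer is its 7 terminal taxa in alphabetical order.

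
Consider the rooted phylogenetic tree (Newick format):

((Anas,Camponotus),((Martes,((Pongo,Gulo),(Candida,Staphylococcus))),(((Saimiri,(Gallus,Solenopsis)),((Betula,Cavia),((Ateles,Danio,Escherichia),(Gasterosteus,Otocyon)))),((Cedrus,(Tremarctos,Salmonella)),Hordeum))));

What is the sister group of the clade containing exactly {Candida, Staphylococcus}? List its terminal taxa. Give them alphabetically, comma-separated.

The clade containing exactly {Candida, Staphylococcus} attaches to the tree at the node subtending ((Pongo,Gulo),(Candida,Staphylococcus)).
The other lineage descending from that same node — the sister group — is (Pongo,Gulo); its 2 tips in alphabetical order are the answer.

Gulo, Pongo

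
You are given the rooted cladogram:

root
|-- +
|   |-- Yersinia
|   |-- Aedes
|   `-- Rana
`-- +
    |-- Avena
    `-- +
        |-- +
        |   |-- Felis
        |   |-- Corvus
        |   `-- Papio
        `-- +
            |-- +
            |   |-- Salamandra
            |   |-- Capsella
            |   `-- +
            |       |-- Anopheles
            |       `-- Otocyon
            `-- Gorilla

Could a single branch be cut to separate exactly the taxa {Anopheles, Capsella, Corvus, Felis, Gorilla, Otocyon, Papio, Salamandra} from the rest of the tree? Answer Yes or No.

The most recent common ancestor of these taxa subtends ((Felis,Corvus,Papio),((Salamandra,Capsella,(Anopheles,Otocyon)),Gorilla)).
That clade has exactly 8 tips — every listed taxon and nothing else — so the group is monophyletic.

Yes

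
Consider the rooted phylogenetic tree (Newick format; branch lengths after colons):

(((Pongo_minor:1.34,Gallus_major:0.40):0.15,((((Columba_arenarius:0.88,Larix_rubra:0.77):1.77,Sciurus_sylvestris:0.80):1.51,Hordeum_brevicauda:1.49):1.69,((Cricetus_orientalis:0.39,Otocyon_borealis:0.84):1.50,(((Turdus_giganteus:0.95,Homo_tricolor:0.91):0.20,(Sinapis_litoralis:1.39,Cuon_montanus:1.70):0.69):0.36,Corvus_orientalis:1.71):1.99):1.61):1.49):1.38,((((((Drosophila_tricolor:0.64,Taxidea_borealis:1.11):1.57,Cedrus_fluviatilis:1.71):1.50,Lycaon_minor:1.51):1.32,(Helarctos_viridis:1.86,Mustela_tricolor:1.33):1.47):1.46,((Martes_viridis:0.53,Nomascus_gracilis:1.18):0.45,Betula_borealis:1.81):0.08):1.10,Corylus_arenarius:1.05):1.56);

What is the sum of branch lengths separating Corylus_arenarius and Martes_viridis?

The path runs Corylus_arenarius → … → MRCA → … → Martes_viridis; the MRCA is the node subtending ((((((Drosophila_tricolor,Taxidea_borealis),Cedrus_fluviatilis),Lycaon_minor),(Helarctos_viridis,Mustela_tricolor)),((Martes_viridis,Nomascus_gracilis),Betula_borealis)),Corylus_arenarius).
Branch lengths along that path: 1.05 + 1.10 + 0.08 + 0.45 + 0.53 = 3.21.

3.21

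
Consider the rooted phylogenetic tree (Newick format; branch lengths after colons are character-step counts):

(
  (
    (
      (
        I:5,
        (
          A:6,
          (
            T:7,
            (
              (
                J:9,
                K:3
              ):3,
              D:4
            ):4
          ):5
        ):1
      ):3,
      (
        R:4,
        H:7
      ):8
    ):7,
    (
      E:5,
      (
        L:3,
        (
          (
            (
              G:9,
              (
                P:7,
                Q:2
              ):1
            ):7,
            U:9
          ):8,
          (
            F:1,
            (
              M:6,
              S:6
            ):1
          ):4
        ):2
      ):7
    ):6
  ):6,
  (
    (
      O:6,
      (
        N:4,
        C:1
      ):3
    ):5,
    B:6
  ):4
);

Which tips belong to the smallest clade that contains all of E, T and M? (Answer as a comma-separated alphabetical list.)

A, D, E, F, G, H, I, J, K, L, M, P, Q, R, S, T, U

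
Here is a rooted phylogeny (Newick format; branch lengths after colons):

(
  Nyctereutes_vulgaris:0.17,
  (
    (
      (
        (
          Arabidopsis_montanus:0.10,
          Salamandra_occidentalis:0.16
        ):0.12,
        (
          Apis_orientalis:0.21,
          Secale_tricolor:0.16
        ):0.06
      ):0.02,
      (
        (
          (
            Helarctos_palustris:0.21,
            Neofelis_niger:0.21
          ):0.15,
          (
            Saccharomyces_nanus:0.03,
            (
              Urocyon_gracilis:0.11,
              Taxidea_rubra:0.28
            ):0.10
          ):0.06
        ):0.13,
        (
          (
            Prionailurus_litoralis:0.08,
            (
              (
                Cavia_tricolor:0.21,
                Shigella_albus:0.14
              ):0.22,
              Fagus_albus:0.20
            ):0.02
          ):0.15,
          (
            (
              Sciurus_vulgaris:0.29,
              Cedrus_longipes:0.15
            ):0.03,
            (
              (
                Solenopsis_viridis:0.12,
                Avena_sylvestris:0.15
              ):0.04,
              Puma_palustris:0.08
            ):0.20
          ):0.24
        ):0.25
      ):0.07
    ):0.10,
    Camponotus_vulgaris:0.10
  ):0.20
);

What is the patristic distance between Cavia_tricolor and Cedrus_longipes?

1.02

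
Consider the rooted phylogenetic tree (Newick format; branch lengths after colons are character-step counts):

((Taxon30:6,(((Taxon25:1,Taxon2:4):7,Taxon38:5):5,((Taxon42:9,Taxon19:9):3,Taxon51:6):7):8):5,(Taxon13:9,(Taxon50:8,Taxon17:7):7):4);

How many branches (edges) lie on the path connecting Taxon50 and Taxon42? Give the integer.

The MRCA of Taxon50 and Taxon42 is the root of the tree.
From Taxon50 up to that node: 3 branches. From Taxon42 up to the same node: 5 branches. Total: 3 + 5 = 8.

8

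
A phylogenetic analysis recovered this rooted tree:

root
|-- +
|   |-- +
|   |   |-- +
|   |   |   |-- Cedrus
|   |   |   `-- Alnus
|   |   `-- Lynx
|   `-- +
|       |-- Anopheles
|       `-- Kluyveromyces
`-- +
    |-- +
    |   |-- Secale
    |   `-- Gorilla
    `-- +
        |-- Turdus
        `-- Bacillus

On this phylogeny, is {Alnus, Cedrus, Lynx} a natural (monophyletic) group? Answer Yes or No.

The most recent common ancestor of these taxa subtends ((Cedrus,Alnus),Lynx).
That clade has exactly 3 tips — every listed taxon and nothing else — so the group is monophyletic.

Yes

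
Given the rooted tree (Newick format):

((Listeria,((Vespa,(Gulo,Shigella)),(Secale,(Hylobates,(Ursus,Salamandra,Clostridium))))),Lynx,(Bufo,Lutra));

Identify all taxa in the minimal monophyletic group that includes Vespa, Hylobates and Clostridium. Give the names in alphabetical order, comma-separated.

Clostridium, Gulo, Hylobates, Salamandra, Secale, Shigella, Ursus, Vespa

Tracing Vespa: it sits inside (Vespa,(Gulo,Shigella)).
Tracing Hylobates: it sits inside (Hylobates,(Ursus,Salamandra,Clostridium)).
Tracing Clostridium: it sits inside (Ursus,Salamandra,Clostridium).
The smallest clade enclosing all 3 is ((Vespa,(Gulo,Shigella)),(Secale,(Hylobates,(Ursus,Salamandra,Clostridium)))); the answer is its 8 terminal taxa in alphabetical order.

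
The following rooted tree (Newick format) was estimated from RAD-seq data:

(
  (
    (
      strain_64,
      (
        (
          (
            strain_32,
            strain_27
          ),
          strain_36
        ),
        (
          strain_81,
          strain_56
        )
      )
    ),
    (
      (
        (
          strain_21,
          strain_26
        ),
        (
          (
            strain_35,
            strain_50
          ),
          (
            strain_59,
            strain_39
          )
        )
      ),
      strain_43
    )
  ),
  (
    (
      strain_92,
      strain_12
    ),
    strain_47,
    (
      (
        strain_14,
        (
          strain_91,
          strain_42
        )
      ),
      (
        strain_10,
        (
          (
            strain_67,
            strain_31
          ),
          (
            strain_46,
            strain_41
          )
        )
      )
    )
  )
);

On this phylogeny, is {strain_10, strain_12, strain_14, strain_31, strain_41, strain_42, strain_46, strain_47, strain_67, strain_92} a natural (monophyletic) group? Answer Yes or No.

No

The MRCA of the listed taxa subtends ((strain_92,strain_12),strain_47,((strain_14,(strain_91,strain_42)),(strain_10,((strain_67,strain_31),(strain_46,strain_41))))).
That clade also contains strain_91, which is not in the proposed group, so the group is not monophyletic.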